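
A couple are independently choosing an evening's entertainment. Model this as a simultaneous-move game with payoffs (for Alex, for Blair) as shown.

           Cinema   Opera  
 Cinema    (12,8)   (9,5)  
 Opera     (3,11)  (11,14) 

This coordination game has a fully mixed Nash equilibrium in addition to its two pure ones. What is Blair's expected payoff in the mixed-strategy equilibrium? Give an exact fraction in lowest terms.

19/2

Alex mixes with probability p on Cinema, chosen so Blair is indifferent: 8p + 11(1−p) = 5p + 14(1−p) gives p = 1/2.
Blair's expected payoff is 8·1/2 + 11·1/2 = 19/2.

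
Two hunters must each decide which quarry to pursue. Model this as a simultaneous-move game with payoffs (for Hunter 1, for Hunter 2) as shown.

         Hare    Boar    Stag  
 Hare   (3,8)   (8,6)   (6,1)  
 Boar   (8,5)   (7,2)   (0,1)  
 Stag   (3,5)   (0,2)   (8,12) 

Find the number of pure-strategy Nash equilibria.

(Boar, Hare): Hunter 1 gets 8 (best alternative 3); Hunter 2 gets 5 (best alternative 2). Neither deviates — NE.
Both Stag: Hunter 1 gets 8 (best alternative 6); Hunter 2 gets 12 (best alternative 5). Neither deviates — NE.
Both Hare is not a NE: Hunter 1 would switch to Boar (8 > 3).
No other cell survives both best-response checks, so there are 2 pure NE.

2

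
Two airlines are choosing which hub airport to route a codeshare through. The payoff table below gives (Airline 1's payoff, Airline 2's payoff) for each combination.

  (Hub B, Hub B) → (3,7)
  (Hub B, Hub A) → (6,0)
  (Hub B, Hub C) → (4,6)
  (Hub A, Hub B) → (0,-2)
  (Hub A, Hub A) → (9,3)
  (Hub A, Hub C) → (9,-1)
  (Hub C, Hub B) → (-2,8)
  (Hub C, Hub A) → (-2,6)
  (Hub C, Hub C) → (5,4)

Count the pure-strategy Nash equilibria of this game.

Both Hub B: Airline 1 gets 3 (best alternative 0); Airline 2 gets 7 (best alternative 6). Neither deviates — NE.
Both Hub A: Airline 1 gets 9 (best alternative 6); Airline 2 gets 3 (best alternative -1). Neither deviates — NE.
Both Hub C is not a NE: Airline 1 would switch to Hub A (9 > 5).
No other cell survives both best-response checks, so there are 2 pure NE.

2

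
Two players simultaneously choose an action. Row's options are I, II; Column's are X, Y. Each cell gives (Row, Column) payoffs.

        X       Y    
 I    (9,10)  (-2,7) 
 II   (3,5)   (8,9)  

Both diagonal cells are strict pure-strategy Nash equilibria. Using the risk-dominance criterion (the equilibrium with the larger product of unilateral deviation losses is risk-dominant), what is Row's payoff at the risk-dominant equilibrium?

At (I, X): Row loses 9 − 3 = 6 by deviating; Column loses 10 − 7 = 3. Product = 6·3 = 18.
At (II, Y): Row loses 8 − (-2) = 10 by deviating; Column loses 9 − 5 = 4. Product = 10·4 = 40.
40 > 18, so (II, Y) is risk-dominant. Row's payoff there is 8.

8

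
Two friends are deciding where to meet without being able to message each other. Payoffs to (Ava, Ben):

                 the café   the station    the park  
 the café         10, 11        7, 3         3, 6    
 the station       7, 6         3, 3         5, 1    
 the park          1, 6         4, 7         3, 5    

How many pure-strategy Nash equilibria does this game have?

1

Both the café: Ava gets 10 (best alternative 7); Ben gets 11 (best alternative 6). Neither deviates — NE.
Both the station is not a NE: Ava would switch to the café (7 > 3).
No other cell survives both best-response checks, so there is 1 pure NE.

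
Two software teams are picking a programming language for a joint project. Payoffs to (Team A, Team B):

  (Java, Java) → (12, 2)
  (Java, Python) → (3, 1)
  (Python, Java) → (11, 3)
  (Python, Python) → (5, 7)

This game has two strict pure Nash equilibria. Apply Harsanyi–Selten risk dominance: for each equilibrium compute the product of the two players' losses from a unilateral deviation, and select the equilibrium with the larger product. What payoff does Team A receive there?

5

At both Java: Team A loses 12 − 11 = 1 by deviating; Team B loses 2 − 1 = 1. Product = 1·1 = 1.
At both Python: Team A loses 5 − 3 = 2 by deviating; Team B loses 7 − 3 = 4. Product = 2·4 = 8.
8 > 1, so both Python is risk-dominant. Team A's payoff there is 5.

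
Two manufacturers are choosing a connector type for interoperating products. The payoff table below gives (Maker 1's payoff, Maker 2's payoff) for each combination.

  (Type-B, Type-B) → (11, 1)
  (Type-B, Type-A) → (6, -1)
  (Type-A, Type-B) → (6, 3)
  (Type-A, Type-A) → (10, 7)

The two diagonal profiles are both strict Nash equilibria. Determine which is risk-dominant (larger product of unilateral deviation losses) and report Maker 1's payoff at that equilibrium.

10

At both Type-B: Maker 1 loses 11 − 6 = 5 by deviating; Maker 2 loses 1 − (-1) = 2. Product = 5·2 = 10.
At both Type-A: Maker 1 loses 10 − 6 = 4 by deviating; Maker 2 loses 7 − 3 = 4. Product = 4·4 = 16.
16 > 10, so both Type-A is risk-dominant. Maker 1's payoff there is 10.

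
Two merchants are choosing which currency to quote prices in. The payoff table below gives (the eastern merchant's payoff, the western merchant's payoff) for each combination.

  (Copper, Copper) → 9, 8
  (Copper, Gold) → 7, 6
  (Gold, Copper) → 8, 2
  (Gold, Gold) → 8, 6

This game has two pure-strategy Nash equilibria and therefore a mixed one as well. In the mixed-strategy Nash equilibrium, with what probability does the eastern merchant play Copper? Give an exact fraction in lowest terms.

The eastern merchant's mix p on Copper must make the western merchant indifferent between Copper and Gold.
The western merchant's payoff from Copper: 8p + 2(1−p). From Gold: 6p + 6(1−p).
Set equal: 2p = 4(1−p) → p = 4/6 = 2/3.

2/3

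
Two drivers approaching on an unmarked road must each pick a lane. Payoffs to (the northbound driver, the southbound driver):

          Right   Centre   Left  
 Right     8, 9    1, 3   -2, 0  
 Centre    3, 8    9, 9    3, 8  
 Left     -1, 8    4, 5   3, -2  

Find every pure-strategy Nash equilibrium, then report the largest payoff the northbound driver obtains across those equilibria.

Both Right is a pure NE (the northbound driver: 8 ≥ 3; the southbound driver: 9 ≥ 3). The northbound driver gets 8.
Both Centre is a pure NE (the northbound driver: 9 ≥ 4; the southbound driver: 9 ≥ 8). The northbound driver gets 9.
Every other cell has a profitable deviation for at least one player. Highest of {8, 9} is 9.

9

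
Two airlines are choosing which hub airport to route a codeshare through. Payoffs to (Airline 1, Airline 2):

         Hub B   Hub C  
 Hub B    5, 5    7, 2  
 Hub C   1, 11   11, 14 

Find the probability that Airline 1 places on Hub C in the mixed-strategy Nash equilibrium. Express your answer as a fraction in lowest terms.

1/2

Airline 1's mix p on Hub B must make Airline 2 indifferent between Hub B and Hub C.
Airline 2's payoff from Hub B: 5p + 11(1−p). From Hub C: 2p + 14(1−p).
Set equal: 3p = 3(1−p) → p = 3/6 = 1/2.
Probability on Hub C is 1 − 1/2 = 1/2.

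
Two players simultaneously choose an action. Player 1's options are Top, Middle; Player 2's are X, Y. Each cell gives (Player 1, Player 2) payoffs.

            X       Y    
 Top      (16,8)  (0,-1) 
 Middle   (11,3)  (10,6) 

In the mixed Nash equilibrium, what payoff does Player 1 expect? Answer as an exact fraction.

Player 2 mixes with probability q on X, chosen so Player 1 is indifferent: 16q + 0(1−q) = 11q + 10(1−q) gives q = 2/3.
Player 1's expected payoff (from either row, since indifferent) is 16·2/3 + 0·1/3 = 32/3.

32/3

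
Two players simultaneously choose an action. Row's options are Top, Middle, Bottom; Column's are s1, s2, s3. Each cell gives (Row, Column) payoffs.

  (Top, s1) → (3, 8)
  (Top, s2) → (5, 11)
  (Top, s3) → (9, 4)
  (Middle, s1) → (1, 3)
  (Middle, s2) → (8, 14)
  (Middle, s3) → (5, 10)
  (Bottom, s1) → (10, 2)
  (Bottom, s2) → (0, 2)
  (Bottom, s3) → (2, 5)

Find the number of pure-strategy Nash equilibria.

1

(Middle, s2): Row gets 8 (best alternative 5); Column gets 14 (best alternative 10). Neither deviates — NE.
(Top, s1) is not a NE: Row would switch to Bottom (10 > 3).
No other cell survives both best-response checks, so there is 1 pure NE.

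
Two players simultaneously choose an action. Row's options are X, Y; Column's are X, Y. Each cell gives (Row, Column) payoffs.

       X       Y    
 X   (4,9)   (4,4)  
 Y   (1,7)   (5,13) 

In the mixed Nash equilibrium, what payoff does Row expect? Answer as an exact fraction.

4

Column mixes with probability q on X, chosen so Row is indifferent: 4q + 4(1−q) = 1q + 5(1−q) gives q = 1/4.
Row's expected payoff (from either row, since indifferent) is 4·1/4 + 4·3/4 = 4.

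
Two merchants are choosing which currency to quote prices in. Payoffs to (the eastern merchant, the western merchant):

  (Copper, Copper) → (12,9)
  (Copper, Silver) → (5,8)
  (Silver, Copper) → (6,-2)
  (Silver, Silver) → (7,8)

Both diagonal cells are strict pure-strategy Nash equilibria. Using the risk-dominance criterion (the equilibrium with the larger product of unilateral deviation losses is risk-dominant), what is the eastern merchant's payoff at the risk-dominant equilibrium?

7

At both Copper: the eastern merchant loses 12 − 6 = 6 by deviating; the western merchant loses 9 − 8 = 1. Product = 6·1 = 6.
At both Silver: the eastern merchant loses 7 − 5 = 2 by deviating; the western merchant loses 8 − (-2) = 10. Product = 2·10 = 20.
20 > 6, so both Silver is risk-dominant. The eastern merchant's payoff there is 7.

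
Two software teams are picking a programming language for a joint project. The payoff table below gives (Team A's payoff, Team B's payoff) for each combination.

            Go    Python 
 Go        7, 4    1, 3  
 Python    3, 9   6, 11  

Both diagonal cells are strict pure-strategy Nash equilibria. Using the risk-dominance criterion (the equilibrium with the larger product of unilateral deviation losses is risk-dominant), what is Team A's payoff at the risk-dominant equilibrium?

At both Go: Team A loses 7 − 3 = 4 by deviating; Team B loses 4 − 3 = 1. Product = 4·1 = 4.
At both Python: Team A loses 6 − 1 = 5 by deviating; Team B loses 11 − 9 = 2. Product = 5·2 = 10.
10 > 4, so both Python is risk-dominant. Team A's payoff there is 6.

6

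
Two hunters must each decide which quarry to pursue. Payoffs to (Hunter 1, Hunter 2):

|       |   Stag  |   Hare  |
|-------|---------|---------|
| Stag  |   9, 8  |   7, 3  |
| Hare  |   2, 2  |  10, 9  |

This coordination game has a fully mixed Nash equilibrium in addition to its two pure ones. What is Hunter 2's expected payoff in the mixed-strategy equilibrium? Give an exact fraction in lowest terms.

11/2

Hunter 1 mixes with probability p on Stag, chosen so Hunter 2 is indifferent: 8p + 2(1−p) = 3p + 9(1−p) gives p = 7/12.
Hunter 2's expected payoff is 8·7/12 + 2·5/12 = 11/2.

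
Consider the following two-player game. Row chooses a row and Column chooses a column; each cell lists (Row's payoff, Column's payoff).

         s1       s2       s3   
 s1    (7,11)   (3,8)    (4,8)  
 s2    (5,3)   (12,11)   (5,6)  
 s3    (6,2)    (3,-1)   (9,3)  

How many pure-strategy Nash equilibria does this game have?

Both s1: Row gets 7 (best alternative 6); Column gets 11 (best alternative 8). Neither deviates — NE.
Both s2: Row gets 12 (best alternative 3); Column gets 11 (best alternative 6). Neither deviates — NE.
Both s3: Row gets 9 (best alternative 5); Column gets 3 (best alternative 2). Neither deviates — NE.
(s3, s2) is not a NE: Row would switch to s2 (12 > 3).
No other cell survives both best-response checks, so there are 3 pure NE.

3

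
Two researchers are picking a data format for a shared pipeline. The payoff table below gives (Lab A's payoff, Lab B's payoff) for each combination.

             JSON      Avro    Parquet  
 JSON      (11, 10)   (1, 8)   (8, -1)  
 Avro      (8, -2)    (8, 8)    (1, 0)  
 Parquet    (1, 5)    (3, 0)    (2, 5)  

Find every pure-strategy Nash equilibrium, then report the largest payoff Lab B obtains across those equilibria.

Both JSON is a pure NE (Lab A: 11 ≥ 8; Lab B: 10 ≥ 8). Lab B gets 10.
Both Avro is a pure NE (Lab A: 8 ≥ 3; Lab B: 8 ≥ 0). Lab B gets 8.
Every other cell has a profitable deviation for at least one player. Highest of {10, 8} is 10.

10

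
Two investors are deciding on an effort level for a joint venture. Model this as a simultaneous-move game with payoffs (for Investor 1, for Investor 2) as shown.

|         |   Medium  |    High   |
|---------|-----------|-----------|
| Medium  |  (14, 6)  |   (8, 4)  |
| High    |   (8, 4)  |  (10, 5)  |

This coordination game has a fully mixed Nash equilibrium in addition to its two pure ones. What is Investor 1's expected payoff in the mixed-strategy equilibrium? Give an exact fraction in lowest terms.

19/2

Investor 2 mixes with probability q on Medium, chosen so Investor 1 is indifferent: 14q + 8(1−q) = 8q + 10(1−q) gives q = 1/4.
Investor 1's expected payoff (from either row, since indifferent) is 14·1/4 + 8·3/4 = 19/2.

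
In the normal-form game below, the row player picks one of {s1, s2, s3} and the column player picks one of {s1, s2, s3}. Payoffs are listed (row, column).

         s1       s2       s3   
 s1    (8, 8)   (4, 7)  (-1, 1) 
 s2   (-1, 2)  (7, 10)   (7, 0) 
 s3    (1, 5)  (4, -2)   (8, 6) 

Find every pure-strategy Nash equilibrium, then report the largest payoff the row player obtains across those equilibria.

Both s1 is a pure NE (the row player: 8 ≥ 1; the column player: 8 ≥ 7). The row player gets 8.
Both s2 is a pure NE (the row player: 7 ≥ 4; the column player: 10 ≥ 2). The row player gets 7.
Both s3 is a pure NE (the row player: 8 ≥ 7; the column player: 6 ≥ 5). The row player gets 8.
Every other cell has a profitable deviation for at least one player. Highest of {8, 7, 8} is 8.

8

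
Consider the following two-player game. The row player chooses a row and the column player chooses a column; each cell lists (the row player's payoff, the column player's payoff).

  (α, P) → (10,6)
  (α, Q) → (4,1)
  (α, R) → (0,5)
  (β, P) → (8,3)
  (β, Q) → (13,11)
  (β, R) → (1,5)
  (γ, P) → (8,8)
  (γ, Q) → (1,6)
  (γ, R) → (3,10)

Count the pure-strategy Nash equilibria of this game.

3

(α, P): the row player gets 10 (best alternative 8); the column player gets 6 (best alternative 5). Neither deviates — NE.
(β, Q): the row player gets 13 (best alternative 4); the column player gets 11 (best alternative 5). Neither deviates — NE.
(γ, R): the row player gets 3 (best alternative 1); the column player gets 10 (best alternative 8). Neither deviates — NE.
(β, R) is not a NE: the row player would switch to γ (3 > 1).
No other cell survives both best-response checks, so there are 3 pure NE.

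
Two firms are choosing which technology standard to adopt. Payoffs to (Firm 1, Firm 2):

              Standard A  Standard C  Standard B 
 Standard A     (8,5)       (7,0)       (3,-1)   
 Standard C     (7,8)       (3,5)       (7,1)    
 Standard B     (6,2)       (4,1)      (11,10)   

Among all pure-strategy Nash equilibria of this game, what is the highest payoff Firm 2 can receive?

10

Both Standard A is a pure NE (Firm 1: 8 ≥ 7; Firm 2: 5 ≥ 0). Firm 2 gets 5.
Both Standard B is a pure NE (Firm 1: 11 ≥ 7; Firm 2: 10 ≥ 2). Firm 2 gets 10.
Every other cell has a profitable deviation for at least one player. Highest of {5, 10} is 10.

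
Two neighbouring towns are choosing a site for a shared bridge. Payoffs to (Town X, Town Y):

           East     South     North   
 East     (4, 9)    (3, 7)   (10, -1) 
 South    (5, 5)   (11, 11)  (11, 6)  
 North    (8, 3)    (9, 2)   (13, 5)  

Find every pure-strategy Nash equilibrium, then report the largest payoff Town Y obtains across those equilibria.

Both South is a pure NE (Town X: 11 ≥ 9; Town Y: 11 ≥ 6). Town Y gets 11.
Both North is a pure NE (Town X: 13 ≥ 11; Town Y: 5 ≥ 3). Town Y gets 5.
Every other cell has a profitable deviation for at least one player. Highest of {11, 5} is 11.

11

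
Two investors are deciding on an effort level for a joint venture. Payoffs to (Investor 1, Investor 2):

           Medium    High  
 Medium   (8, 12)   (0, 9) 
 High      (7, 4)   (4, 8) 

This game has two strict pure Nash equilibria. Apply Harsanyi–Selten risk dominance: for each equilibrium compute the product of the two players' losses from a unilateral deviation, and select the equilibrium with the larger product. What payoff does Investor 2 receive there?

At both Medium: Investor 1 loses 8 − 7 = 1 by deviating; Investor 2 loses 12 − 9 = 3. Product = 1·3 = 3.
At both High: Investor 1 loses 4 − 0 = 4 by deviating; Investor 2 loses 8 − 4 = 4. Product = 4·4 = 16.
16 > 3, so both High is risk-dominant. Investor 2's payoff there is 8.

8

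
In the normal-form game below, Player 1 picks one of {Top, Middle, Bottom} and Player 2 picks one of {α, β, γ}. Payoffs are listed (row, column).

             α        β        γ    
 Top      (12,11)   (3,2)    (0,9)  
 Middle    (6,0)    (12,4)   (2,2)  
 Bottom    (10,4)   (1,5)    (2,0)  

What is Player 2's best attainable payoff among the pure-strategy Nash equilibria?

11

(Top, α) is a pure NE (Player 1: 12 ≥ 10; Player 2: 11 ≥ 9). Player 2 gets 11.
(Middle, β) is a pure NE (Player 1: 12 ≥ 3; Player 2: 4 ≥ 2). Player 2 gets 4.
Every other cell has a profitable deviation for at least one player. Highest of {11, 4} is 11.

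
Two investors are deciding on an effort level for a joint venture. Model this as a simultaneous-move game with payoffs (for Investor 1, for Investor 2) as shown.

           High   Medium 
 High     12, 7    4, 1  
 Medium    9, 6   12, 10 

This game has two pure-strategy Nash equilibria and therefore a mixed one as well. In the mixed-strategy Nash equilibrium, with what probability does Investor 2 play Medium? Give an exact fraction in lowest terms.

3/11

Investor 2's mix q on High must make Investor 1 indifferent between High and Medium.
Investor 1's payoff from High: 12q + 4(1−q). From Medium: 9q + 12(1−q).
Set equal: 3q = 8(1−q) → q = 8/11.
Probability on Medium is 1 − 8/11 = 3/11.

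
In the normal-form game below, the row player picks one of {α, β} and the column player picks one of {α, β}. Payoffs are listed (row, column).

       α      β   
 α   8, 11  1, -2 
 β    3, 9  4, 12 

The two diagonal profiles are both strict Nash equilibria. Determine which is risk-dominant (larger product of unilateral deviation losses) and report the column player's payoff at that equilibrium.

At both α: the row player loses 8 − 3 = 5 by deviating; the column player loses 11 − (-2) = 13. Product = 5·13 = 65.
At both β: the row player loses 4 − 1 = 3 by deviating; the column player loses 12 − 9 = 3. Product = 3·3 = 9.
65 > 9, so both α is risk-dominant. The column player's payoff there is 11.

11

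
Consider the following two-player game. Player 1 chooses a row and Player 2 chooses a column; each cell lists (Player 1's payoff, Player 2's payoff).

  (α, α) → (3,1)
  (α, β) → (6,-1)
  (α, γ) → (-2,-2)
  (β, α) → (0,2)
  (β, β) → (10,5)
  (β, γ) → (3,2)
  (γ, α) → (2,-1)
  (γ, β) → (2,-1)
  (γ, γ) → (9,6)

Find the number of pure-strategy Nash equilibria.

Both α: Player 1 gets 3 (best alternative 2); Player 2 gets 1 (best alternative -1). Neither deviates — NE.
Both β: Player 1 gets 10 (best alternative 6); Player 2 gets 5 (best alternative 2). Neither deviates — NE.
Both γ: Player 1 gets 9 (best alternative 3); Player 2 gets 6 (best alternative -1). Neither deviates — NE.
(γ, β) is not a NE: Player 1 would switch to β (10 > 2).
No other cell survives both best-response checks, so there are 3 pure NE.

3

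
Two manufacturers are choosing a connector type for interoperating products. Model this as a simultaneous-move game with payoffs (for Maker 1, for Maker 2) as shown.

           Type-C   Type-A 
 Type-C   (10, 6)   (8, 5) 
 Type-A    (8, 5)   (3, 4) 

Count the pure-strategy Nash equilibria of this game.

Both Type-C: Maker 1 gets 10 (best alternative 8); Maker 2 gets 6 (best alternative 5). Neither deviates — NE.
Both Type-A is not a NE: Maker 1 would switch to Type-C (8 > 3).
No other cell survives both best-response checks, so there is 1 pure NE.

1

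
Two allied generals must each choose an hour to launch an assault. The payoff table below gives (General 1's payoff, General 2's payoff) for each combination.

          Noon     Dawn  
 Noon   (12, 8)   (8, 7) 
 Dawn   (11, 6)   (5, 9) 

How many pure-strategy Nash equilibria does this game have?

Both Noon: General 1 gets 12 (best alternative 11); General 2 gets 8 (best alternative 7). Neither deviates — NE.
Both Dawn is not a NE: General 1 would switch to Noon (8 > 5).
No other cell survives both best-response checks, so there is 1 pure NE.

1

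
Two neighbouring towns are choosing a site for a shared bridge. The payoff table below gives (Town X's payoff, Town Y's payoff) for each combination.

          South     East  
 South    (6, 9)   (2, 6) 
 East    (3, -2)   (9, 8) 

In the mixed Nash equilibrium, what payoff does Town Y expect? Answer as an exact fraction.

84/13

Town X mixes with probability p on South, chosen so Town Y is indifferent: 9p + (-2)(1−p) = 6p + 8(1−p) gives p = 10/13.
Town Y's expected payoff is 9·10/13 + (-2)·3/13 = 84/13.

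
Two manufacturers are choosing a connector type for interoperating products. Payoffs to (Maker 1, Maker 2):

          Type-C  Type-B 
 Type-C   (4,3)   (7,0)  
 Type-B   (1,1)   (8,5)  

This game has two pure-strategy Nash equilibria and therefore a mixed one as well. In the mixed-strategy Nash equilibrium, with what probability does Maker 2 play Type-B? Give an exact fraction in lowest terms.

Maker 2's mix q on Type-C must make Maker 1 indifferent between Type-C and Type-B.
Maker 1's payoff from Type-C: 4q + 7(1−q). From Type-B: 1q + 8(1−q).
Set equal: 3q = 1(1−q) → q = 1/4.
Probability on Type-B is 1 − 1/4 = 3/4.

3/4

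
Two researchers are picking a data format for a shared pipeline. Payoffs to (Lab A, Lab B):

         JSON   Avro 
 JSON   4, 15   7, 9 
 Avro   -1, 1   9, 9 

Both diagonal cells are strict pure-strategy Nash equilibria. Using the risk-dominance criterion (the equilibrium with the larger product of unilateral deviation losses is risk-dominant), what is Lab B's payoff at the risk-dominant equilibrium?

15

At both JSON: Lab A loses 4 − (-1) = 5 by deviating; Lab B loses 15 − 9 = 6. Product = 5·6 = 30.
At both Avro: Lab A loses 9 − 7 = 2 by deviating; Lab B loses 9 − 1 = 8. Product = 2·8 = 16.
30 > 16, so both JSON is risk-dominant. Lab B's payoff there is 15.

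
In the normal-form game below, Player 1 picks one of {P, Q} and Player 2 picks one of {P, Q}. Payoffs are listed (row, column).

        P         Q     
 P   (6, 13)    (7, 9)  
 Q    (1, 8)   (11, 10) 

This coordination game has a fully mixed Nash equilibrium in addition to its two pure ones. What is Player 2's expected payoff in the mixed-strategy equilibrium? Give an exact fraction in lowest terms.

Player 1 mixes with probability p on P, chosen so Player 2 is indifferent: 13p + 8(1−p) = 9p + 10(1−p) gives p = 1/3.
Player 2's expected payoff is 13·1/3 + 8·2/3 = 29/3.

29/3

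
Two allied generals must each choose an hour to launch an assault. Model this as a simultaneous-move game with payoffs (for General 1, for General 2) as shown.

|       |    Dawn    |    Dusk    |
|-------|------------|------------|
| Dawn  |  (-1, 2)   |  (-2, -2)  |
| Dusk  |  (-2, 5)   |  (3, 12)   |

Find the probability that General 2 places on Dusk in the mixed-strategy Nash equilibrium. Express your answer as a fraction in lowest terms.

1/6

General 2's mix q on Dawn must make General 1 indifferent between Dawn and Dusk.
General 1's payoff from Dawn: (-1)q + (-2)(1−q). From Dusk: (-2)q + 3(1−q).
Set equal: 1q = 5(1−q) → q = 5/6.
Probability on Dusk is 1 − 5/6 = 1/6.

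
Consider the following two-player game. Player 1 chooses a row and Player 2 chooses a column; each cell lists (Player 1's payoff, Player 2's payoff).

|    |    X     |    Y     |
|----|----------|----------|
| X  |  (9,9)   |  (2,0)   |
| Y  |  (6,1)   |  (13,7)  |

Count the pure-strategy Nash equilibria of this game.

2

Both X: Player 1 gets 9 (best alternative 6); Player 2 gets 9 (best alternative 0). Neither deviates — NE.
Both Y: Player 1 gets 13 (best alternative 2); Player 2 gets 7 (best alternative 1). Neither deviates — NE.
(X, Y) is not a NE: Player 1 would switch to Y (13 > 2).
No other cell survives both best-response checks, so there are 2 pure NE.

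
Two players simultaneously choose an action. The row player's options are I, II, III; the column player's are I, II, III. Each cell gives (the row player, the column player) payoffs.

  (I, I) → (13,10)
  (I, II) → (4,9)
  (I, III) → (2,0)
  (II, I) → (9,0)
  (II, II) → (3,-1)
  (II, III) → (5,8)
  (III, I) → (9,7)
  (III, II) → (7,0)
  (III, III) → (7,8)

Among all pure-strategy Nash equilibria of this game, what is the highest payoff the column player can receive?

10

Both I is a pure NE (the row player: 13 ≥ 9; the column player: 10 ≥ 9). The column player gets 10.
Both III is a pure NE (the row player: 7 ≥ 5; the column player: 8 ≥ 7). The column player gets 8.
Every other cell has a profitable deviation for at least one player. Highest of {10, 8} is 10.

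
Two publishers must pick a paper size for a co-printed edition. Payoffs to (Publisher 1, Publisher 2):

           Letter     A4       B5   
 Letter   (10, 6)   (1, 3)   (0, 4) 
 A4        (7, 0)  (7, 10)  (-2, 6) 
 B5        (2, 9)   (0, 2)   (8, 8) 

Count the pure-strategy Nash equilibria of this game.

2

Both Letter: Publisher 1 gets 10 (best alternative 7); Publisher 2 gets 6 (best alternative 4). Neither deviates — NE.
Both A4: Publisher 1 gets 7 (best alternative 1); Publisher 2 gets 10 (best alternative 6). Neither deviates — NE.
Both B5 is not a NE: Publisher 2 would switch to Letter (9 > 8).
No other cell survives both best-response checks, so there are 2 pure NE.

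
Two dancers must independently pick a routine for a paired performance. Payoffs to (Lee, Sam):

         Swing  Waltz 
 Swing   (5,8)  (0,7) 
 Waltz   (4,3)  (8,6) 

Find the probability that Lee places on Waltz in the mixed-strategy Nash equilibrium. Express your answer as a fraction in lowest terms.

Lee's mix p on Swing must make Sam indifferent between Swing and Waltz.
Sam's payoff from Swing: 8p + 3(1−p). From Waltz: 7p + 6(1−p).
Set equal: 1p = 3(1−p) → p = 3/4.
Probability on Waltz is 1 − 3/4 = 1/4.

1/4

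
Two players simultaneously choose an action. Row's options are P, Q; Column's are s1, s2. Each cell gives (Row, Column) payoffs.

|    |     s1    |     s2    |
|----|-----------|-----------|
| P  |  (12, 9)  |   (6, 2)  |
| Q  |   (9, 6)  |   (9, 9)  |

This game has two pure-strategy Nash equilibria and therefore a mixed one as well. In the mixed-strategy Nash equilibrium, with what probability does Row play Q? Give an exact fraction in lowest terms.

7/10

Row's mix p on P must make Column indifferent between s1 and s2.
Column's payoff from s1: 9p + 6(1−p). From s2: 2p + 9(1−p).
Set equal: 7p = 3(1−p) → p = 3/10.
Probability on Q is 1 − 3/10 = 7/10.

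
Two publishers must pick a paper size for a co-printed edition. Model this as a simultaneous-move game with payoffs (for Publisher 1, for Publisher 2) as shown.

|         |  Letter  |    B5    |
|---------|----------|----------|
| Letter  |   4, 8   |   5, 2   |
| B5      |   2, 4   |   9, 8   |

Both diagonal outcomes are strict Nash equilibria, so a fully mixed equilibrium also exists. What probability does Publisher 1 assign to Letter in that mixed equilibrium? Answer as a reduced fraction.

Publisher 1's mix p on Letter must make Publisher 2 indifferent between Letter and B5.
Publisher 2's payoff from Letter: 8p + 4(1−p). From B5: 2p + 8(1−p).
Set equal: 6p = 4(1−p) → p = 4/10 = 2/5.

2/5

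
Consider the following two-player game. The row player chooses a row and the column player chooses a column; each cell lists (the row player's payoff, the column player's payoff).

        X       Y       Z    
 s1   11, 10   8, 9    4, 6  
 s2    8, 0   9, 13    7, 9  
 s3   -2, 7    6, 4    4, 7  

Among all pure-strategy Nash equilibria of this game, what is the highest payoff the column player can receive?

(s1, X) is a pure NE (the row player: 11 ≥ 8; the column player: 10 ≥ 9). The column player gets 10.
(s2, Y) is a pure NE (the row player: 9 ≥ 8; the column player: 13 ≥ 9). The column player gets 13.
Every other cell has a profitable deviation for at least one player. Highest of {10, 13} is 13.

13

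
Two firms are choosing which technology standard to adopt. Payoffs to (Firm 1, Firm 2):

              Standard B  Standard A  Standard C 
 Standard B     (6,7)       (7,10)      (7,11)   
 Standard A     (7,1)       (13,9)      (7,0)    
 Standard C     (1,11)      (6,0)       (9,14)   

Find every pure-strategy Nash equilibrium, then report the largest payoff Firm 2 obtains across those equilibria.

14

Both Standard A is a pure NE (Firm 1: 13 ≥ 7; Firm 2: 9 ≥ 1). Firm 2 gets 9.
Both Standard C is a pure NE (Firm 1: 9 ≥ 7; Firm 2: 14 ≥ 11). Firm 2 gets 14.
Every other cell has a profitable deviation for at least one player. Highest of {9, 14} is 14.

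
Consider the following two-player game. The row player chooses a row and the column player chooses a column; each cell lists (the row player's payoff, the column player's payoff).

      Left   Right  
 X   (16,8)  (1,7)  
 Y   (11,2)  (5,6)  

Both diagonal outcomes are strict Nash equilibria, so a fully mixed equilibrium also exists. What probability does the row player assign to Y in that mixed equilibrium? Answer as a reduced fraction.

The row player's mix p on X must make the column player indifferent between Left and Right.
The column player's payoff from Left: 8p + 2(1−p). From Right: 7p + 6(1−p).
Set equal: 1p = 4(1−p) → p = 4/5.
Probability on Y is 1 − 4/5 = 1/5.

1/5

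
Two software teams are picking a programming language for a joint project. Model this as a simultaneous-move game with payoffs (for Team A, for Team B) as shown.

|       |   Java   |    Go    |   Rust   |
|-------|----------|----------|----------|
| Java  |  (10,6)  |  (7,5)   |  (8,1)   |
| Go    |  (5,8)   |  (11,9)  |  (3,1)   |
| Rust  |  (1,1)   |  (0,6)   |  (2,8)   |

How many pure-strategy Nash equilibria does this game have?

2

Both Java: Team A gets 10 (best alternative 5); Team B gets 6 (best alternative 5). Neither deviates — NE.
Both Go: Team A gets 11 (best alternative 7); Team B gets 9 (best alternative 8). Neither deviates — NE.
Both Rust is not a NE: Team A would switch to Java (8 > 2).
No other cell survives both best-response checks, so there are 2 pure NE.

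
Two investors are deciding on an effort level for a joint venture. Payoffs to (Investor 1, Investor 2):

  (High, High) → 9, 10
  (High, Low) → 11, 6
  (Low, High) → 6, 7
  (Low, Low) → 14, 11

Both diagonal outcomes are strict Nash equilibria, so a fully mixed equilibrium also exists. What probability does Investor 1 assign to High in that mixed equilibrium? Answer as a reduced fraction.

1/2

Investor 1's mix p on High must make Investor 2 indifferent between High and Low.
Investor 2's payoff from High: 10p + 7(1−p). From Low: 6p + 11(1−p).
Set equal: 4p = 4(1−p) → p = 4/8 = 1/2.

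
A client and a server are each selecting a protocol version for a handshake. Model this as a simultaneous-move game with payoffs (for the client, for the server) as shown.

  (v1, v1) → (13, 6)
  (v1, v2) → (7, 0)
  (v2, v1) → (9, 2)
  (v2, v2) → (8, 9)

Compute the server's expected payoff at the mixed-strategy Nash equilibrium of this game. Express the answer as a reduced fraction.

54/13

The client mixes with probability p on v1, chosen so the server is indifferent: 6p + 2(1−p) = 0p + 9(1−p) gives p = 7/13.
The server's expected payoff is 6·7/13 + 2·6/13 = 54/13.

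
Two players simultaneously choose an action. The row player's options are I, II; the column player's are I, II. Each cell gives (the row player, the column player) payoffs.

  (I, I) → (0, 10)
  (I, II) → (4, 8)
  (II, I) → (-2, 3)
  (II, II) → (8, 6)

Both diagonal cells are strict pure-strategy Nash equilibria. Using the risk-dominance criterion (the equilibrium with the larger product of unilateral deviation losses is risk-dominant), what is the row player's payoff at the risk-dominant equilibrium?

At both I: the row player loses 0 − (-2) = 2 by deviating; the column player loses 10 − 8 = 2. Product = 2·2 = 4.
At both II: the row player loses 8 − 4 = 4 by deviating; the column player loses 6 − 3 = 3. Product = 4·3 = 12.
12 > 4, so both II is risk-dominant. The row player's payoff there is 8.

8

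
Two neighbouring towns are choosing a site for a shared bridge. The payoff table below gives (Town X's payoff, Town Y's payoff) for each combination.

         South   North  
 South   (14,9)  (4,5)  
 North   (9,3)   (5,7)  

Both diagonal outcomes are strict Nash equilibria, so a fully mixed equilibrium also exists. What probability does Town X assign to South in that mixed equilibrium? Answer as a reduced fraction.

Town X's mix p on South must make Town Y indifferent between South and North.
Town Y's payoff from South: 9p + 3(1−p). From North: 5p + 7(1−p).
Set equal: 4p = 4(1−p) → p = 4/8 = 1/2.

1/2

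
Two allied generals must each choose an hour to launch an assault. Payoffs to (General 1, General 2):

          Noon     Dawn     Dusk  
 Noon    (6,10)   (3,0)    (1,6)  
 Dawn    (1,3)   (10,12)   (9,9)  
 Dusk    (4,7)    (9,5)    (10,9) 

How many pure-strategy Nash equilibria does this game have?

3

Both Noon: General 1 gets 6 (best alternative 4); General 2 gets 10 (best alternative 6). Neither deviates — NE.
Both Dawn: General 1 gets 10 (best alternative 9); General 2 gets 12 (best alternative 9). Neither deviates — NE.
Both Dusk: General 1 gets 10 (best alternative 9); General 2 gets 9 (best alternative 7). Neither deviates — NE.
(Noon, Dawn) is not a NE: General 1 would switch to Dawn (10 > 3).
No other cell survives both best-response checks, so there are 3 pure NE.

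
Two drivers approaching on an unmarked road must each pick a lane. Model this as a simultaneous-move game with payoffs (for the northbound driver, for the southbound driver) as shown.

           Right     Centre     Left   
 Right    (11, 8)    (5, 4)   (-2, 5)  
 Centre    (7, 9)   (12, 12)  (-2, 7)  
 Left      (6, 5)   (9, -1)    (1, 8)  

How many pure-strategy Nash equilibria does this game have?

3

Both Right: the northbound driver gets 11 (best alternative 7); the southbound driver gets 8 (best alternative 5). Neither deviates — NE.
Both Centre: the northbound driver gets 12 (best alternative 9); the southbound driver gets 12 (best alternative 9). Neither deviates — NE.
Both Left: the northbound driver gets 1 (best alternative -2); the southbound driver gets 8 (best alternative 5). Neither deviates — NE.
(Right, Centre) is not a NE: the northbound driver would switch to Centre (12 > 5).
No other cell survives both best-response checks, so there are 3 pure NE.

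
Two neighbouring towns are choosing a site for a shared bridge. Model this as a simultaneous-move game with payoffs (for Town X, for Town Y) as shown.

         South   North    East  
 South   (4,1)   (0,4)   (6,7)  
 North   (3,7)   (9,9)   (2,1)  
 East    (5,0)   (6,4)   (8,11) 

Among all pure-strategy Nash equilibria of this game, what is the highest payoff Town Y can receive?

11

Both North is a pure NE (Town X: 9 ≥ 6; Town Y: 9 ≥ 7). Town Y gets 9.
Both East is a pure NE (Town X: 8 ≥ 6; Town Y: 11 ≥ 4). Town Y gets 11.
Every other cell has a profitable deviation for at least one player. Highest of {9, 11} is 11.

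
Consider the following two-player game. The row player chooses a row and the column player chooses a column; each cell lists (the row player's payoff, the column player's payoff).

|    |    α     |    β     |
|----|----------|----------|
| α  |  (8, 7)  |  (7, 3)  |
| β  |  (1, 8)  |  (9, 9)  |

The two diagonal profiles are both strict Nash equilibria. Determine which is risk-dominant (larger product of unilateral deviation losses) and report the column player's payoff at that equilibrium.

7

At both α: the row player loses 8 − 1 = 7 by deviating; the column player loses 7 − 3 = 4. Product = 7·4 = 28.
At both β: the row player loses 9 − 7 = 2 by deviating; the column player loses 9 − 8 = 1. Product = 2·1 = 2.
28 > 2, so both α is risk-dominant. The column player's payoff there is 7.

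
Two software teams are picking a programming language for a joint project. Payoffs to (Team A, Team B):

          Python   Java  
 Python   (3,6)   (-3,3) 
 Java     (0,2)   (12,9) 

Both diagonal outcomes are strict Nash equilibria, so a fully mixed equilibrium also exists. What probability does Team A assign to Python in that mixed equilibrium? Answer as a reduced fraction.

Team A's mix p on Python must make Team B indifferent between Python and Java.
Team B's payoff from Python: 6p + 2(1−p). From Java: 3p + 9(1−p).
Set equal: 3p = 7(1−p) → p = 7/10.

7/10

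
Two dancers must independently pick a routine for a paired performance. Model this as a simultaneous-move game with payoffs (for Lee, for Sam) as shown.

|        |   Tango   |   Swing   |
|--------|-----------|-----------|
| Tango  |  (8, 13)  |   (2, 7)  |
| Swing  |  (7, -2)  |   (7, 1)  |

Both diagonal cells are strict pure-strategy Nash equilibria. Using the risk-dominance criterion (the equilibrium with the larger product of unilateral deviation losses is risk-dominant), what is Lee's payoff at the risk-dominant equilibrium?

At both Tango: Lee loses 8 − 7 = 1 by deviating; Sam loses 13 − 7 = 6. Product = 1·6 = 6.
At both Swing: Lee loses 7 − 2 = 5 by deviating; Sam loses 1 − (-2) = 3. Product = 5·3 = 15.
15 > 6, so both Swing is risk-dominant. Lee's payoff there is 7.

7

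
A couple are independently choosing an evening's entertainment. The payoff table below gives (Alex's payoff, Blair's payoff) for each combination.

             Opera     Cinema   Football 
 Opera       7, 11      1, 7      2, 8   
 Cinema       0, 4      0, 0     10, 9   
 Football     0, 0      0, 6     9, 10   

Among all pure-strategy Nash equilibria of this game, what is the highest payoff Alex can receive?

10

Both Opera is a pure NE (Alex: 7 ≥ 0; Blair: 11 ≥ 8). Alex gets 7.
(Cinema, Football) is a pure NE (Alex: 10 ≥ 9; Blair: 9 ≥ 4). Alex gets 10.
Every other cell has a profitable deviation for at least one player. Highest of {7, 10} is 10.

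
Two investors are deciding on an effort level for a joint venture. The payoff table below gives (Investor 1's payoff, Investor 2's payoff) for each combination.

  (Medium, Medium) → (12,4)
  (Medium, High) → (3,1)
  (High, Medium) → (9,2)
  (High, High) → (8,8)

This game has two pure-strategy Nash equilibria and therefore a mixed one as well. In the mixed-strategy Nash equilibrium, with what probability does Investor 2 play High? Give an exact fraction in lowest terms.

Investor 2's mix q on Medium must make Investor 1 indifferent between Medium and High.
Investor 1's payoff from Medium: 12q + 3(1−q). From High: 9q + 8(1−q).
Set equal: 3q = 5(1−q) → q = 5/8.
Probability on High is 1 − 5/8 = 3/8.

3/8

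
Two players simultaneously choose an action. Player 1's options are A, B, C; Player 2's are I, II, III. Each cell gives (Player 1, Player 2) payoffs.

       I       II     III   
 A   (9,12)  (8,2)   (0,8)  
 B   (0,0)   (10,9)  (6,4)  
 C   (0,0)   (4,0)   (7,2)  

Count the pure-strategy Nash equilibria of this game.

(A, I): Player 1 gets 9 (best alternative 0); Player 2 gets 12 (best alternative 8). Neither deviates — NE.
(B, II): Player 1 gets 10 (best alternative 8); Player 2 gets 9 (best alternative 4). Neither deviates — NE.
(C, III): Player 1 gets 7 (best alternative 6); Player 2 gets 2 (best alternative 0). Neither deviates — NE.
(B, I) is not a NE: Player 1 would switch to A (9 > 0).
No other cell survives both best-response checks, so there are 3 pure NE.

3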